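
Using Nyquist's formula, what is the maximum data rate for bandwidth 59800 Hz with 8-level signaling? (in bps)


Rate = 2 * B * log2(M) = 2 * 59800 * 3.0 = 358800.0

358800.0 bps


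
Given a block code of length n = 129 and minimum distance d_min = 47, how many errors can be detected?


Detection capability = d_min - 1 = 47 - 1 = 46

46 errors


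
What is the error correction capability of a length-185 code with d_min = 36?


Correction capability = floor((d-1)/2) = floor((36-1)/2) = 17

17 errors


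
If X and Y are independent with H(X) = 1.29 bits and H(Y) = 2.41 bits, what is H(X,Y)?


For independent variables, H(X,Y) = H(X) + H(Y) = 1.29 + 2.41 = 3.7

3.7 bits


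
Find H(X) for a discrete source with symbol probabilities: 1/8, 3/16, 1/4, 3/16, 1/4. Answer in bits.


H = -sum(p_i * log2(p_i)). Terms: -(1/8)*log2(1/8) = 0.375000; -(3/16)*log2(3/16) = 0.452820; -(1/4)*log2(1/4) = 0.500000; -(3/16)*log2(3/16) = 0.452820; -(1/4)*log2(1/4) = 0.500000. H = 0.375000 + 0.452820 + 0.500000 + 0.452820 + 0.500000 = 2.2806

2.2806 bits


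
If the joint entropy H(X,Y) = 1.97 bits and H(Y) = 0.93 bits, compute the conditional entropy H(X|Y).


H(X|Y) = H(X,Y) - H(Y) = 1.97 - 0.93 = 1.04

1.04 bits


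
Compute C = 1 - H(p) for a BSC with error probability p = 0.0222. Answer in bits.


H(p) = -p*log2(p) - (1-p)*log2(1-p) = -0.0222*log2(0.0222) - 0.9778*log2(0.9778) = 0.121951 + 0.031670 = 0.1536. C = 1 - H(p) = 1 - 0.1536 = 0.8464

0.8464 bits


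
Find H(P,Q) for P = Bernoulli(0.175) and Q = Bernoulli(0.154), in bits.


H(P,Q) = -p*log2(q) - (1-p)*log2(1-q). -0.175*log2(0.154) = 0.472325; -0.825*log2(0.846) = 0.199048. H(P,Q) = 0.472325 + 0.199048 = 0.6714

0.6714 bits


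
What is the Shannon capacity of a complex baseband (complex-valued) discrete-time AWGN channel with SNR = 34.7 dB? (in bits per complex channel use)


SNR_linear = 10^(34.7/10) = 2951.2092; C = log2(1 + SNR_linear) = log2(1 + 2951.2092) = 11.5276

11.5276 bits/channel use


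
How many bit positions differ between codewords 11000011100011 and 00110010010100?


Count differing positions: ^ ^ ^ ^ . . . ^ ^ ^ . ^ ^ ^ = 10 differences

10


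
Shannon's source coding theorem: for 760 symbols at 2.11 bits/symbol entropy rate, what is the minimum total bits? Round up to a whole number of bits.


Minimum bits >= n * H = 760 * 2.11 = 1603.6, rounded up to a whole number of bits = 1604

1604 bits


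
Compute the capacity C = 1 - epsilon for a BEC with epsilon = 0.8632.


C = 1 - epsilon = 1 - 0.8632 = 0.1368

0.1368 bits


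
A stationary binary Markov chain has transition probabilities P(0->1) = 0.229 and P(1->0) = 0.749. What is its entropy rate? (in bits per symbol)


Stationary distribution: pi_0 = p10/(p01+p10) = 0.7658, pi_1 = 0.2342. Entropy rate H' = pi_0*H(p01) + pi_1*H(p10) = 0.7658*0.7763 + 0.2342*0.8129 = 0.7848

0.7848 bits/symbol


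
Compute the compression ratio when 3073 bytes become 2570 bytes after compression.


Ratio = original / compressed = 3073 / 2570 = 1.1957

1.1957


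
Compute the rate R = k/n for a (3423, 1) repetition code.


Rate = k/n = 1/3423

1/3423


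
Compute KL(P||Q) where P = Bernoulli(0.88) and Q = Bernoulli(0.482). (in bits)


KL = p*log2(p/q) + (1-p)*log2((1-p)/(1-q)) = 0.88*log2(0.88/0.482) + 0.12*log2(0.12/0.518) = 0.5111

0.5111 bits


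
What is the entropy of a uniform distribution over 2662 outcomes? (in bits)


H = log2(n) = log2(2662) = 11.3783

11.3783 bits


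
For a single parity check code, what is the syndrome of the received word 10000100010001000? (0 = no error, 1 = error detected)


Syndrome = XOR of all bits = 1 XOR 0 XOR 0 XOR 0 XOR 0 XOR 1 XOR 0 XOR 0 XOR 0 XOR 1 XOR 0 XOR 0 XOR 0 XOR 1 XOR 0 XOR 0 XOR 0 = 0

0


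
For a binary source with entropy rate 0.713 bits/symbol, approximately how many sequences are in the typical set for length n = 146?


log2|A_typical| = nH = 146 * 0.713 = 104.098, so |A_typical| ~ 2^104.098 = 2.171e+31

2.171e+31


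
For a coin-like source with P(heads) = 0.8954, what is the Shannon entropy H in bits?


H = -p*log2(p) - (1-p)*log2(1-p). -0.8954*log2(0.8954) = 0.142723; -0.1046*log2(0.1046) = 0.340687. H = 0.142723 + 0.340687 = 0.4834

0.4834 bits


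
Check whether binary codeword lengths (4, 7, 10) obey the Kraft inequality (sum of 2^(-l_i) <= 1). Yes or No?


Kraft sum = sum(2^(-l_i)) = 0.0713, need <= 1. Result: satisfied (a binary prefix-free code with these lengths exists)

Yes


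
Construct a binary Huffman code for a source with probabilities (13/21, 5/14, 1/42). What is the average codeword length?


Huffman construction (repeatedly merge the two least-probable nodes; each merge adds 1 bit to every symbol beneath it): 1/42 + 5/14 = 8/21; 8/21 + 13/21 = 1. Resulting codeword lengths (in the order the probabilities were given): (1, 2, 2). L_avg = sum(p_i * l_i) = 13/21*1 + 5/14*2 + 1/42*2 = 29/21 = 1.381

1.381 bits


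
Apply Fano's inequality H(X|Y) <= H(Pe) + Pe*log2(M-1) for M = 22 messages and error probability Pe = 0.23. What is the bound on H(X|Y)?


H(Pe) = -Pe*log2(Pe) - (1-Pe)*log2(1-Pe) = -0.23*log2(0.23) - 0.77*log2(0.77) = 0.487668 + 0.290344 = 0.778. Pe*log2(M-1) = 0.23*log2(21) = 1.010233. Bound = H(Pe) + Pe*log2(M-1) = 0.487668 + 0.290344 + 1.010233 = 1.7882

1.7882 bits


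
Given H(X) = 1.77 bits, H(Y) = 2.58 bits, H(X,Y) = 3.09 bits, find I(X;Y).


I(X;Y) = H(X) + H(Y) - H(X,Y) = 1.77 + 2.58 - 3.09 = 1.26

1.26 bits


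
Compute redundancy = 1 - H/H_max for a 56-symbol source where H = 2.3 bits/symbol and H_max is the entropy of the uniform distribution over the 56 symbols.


H_max = log2(K) = log2(56) = 5.8074 bits/symbol. Redundancy = 1 - H/H_max = 1 - 2.3/5.8074 = 1 - 0.396 = 0.604

0.604


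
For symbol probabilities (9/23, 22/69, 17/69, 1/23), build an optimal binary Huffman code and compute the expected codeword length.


Huffman construction (repeatedly merge the two least-probable nodes; each merge adds 1 bit to every symbol beneath it): 1/23 + 17/69 = 20/69; 20/69 + 22/69 = 14/23; 9/23 + 14/23 = 1. Resulting codeword lengths (in the order the probabilities were given): (1, 2, 3, 3). L_avg = sum(p_i * l_i) = 9/23*1 + 22/69*2 + 17/69*3 + 1/23*3 = 131/69 = 1.8986

1.8986 bits


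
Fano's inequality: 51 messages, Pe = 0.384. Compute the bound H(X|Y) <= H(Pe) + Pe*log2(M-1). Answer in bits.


H(Pe) = -Pe*log2(Pe) - (1-Pe)*log2(1-Pe) = -0.384*log2(0.384) - 0.616*log2(0.616) = 0.530236 + 0.430583 = 0.9608. Pe*log2(M-1) = 0.384*log2(50) = 2.167241. Bound = H(Pe) + Pe*log2(M-1) = 0.530236 + 0.430583 + 2.167241 = 3.1281

3.1281 bits


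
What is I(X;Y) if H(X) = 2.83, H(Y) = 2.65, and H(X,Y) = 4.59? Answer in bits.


I(X;Y) = H(X) + H(Y) - H(X,Y) = 2.83 + 2.65 - 4.59 = 0.89

0.89 bits


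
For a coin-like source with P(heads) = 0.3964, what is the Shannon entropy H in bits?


H = -p*log2(p) - (1-p)*log2(1-p). -0.3964*log2(0.3964) = 0.529183; -0.6036*log2(0.6036) = 0.439623. H = 0.529183 + 0.439623 = 0.9688

0.9688 bits


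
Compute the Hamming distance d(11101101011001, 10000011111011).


Count differing positions: . ^ ^ . ^ ^ ^ . ^ . . . ^ . = 7 differences

7


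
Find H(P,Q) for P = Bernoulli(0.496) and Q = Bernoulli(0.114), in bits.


H(P,Q) = -p*log2(q) - (1-p)*log2(1-q). -0.496*log2(0.114) = 1.553916; -0.504*log2(0.886) = 0.088009. H(P,Q) = 1.553916 + 0.088009 = 1.6419

1.6419 bits


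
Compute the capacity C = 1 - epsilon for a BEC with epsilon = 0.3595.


C = 1 - epsilon = 1 - 0.3595 = 0.6405

0.6405 bits


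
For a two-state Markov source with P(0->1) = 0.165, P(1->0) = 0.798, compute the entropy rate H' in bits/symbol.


Stationary distribution: pi_0 = p10/(p01+p10) = 0.8287, pi_1 = 0.1713. Entropy rate H' = pi_0*H(p01) + pi_1*H(p10) = 0.8287*0.6461 + 0.1713*0.7259 = 0.6598

0.6598 bits/symbol


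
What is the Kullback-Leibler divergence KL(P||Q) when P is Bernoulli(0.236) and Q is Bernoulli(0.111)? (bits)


KL = p*log2(p/q) + (1-p)*log2((1-p)/(1-q)) = 0.236*log2(0.236/0.111) + 0.764*log2(0.764/0.889) = 0.0898

0.0898 bits


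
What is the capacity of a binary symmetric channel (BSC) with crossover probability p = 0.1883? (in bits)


H(p) = -p*log2(p) - (1-p)*log2(1-p) = -0.1883*log2(0.1883) - 0.8117*log2(0.8117) = 0.453595 + 0.244307 = 0.6979. C = 1 - H(p) = 1 - 0.6979 = 0.3021

0.3021 bits


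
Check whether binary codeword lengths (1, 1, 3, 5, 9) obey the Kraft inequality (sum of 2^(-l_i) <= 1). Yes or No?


Kraft sum = sum(2^(-l_i)) = 1.1582, need <= 1. Result: violated (a binary prefix-free code with these lengths cannot exist)

No


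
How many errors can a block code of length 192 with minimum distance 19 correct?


Correction capability = floor((d-1)/2) = floor((19-1)/2) = 9

9 errors


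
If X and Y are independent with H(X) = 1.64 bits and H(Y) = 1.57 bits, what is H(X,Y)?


For independent variables, H(X,Y) = H(X) + H(Y) = 1.64 + 1.57 = 3.21

3.21 bits


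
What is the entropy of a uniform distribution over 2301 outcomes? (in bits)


H = log2(n) = log2(2301) = 11.168

11.168 bits


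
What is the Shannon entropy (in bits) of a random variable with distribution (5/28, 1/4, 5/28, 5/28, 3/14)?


H = -sum(p_i * log2(p_i)). Terms: -(5/28)*log2(5/28) = 0.443826; -(1/4)*log2(1/4) = 0.500000; -(5/28)*log2(5/28) = 0.443826; -(5/28)*log2(5/28) = 0.443826; -(3/14)*log2(3/14) = 0.476227. H = 0.443826 + 0.500000 + 0.443826 + 0.443826 + 0.476227 = 2.3077

2.3077 bits


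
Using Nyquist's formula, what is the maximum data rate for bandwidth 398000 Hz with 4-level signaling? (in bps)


Rate = 2 * B * log2(M) = 2 * 398000 * 2.0 = 1592000.0

1592000.0 bps


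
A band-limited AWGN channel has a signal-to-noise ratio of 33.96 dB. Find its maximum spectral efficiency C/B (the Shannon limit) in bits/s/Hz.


SNR_linear = 10^(33.96/10) = 2488.8573; C/B = log2(1 + SNR_linear) = log2(1 + 2488.8573) = 11.2818

11.2818 bits/s/Hz


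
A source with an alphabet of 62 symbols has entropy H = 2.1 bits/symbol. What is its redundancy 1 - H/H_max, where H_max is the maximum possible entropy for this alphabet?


H_max = log2(K) = log2(62) = 5.9542 bits/symbol. Redundancy = 1 - H/H_max = 1 - 2.1/5.9542 = 1 - 0.3527 = 0.6473

0.6473


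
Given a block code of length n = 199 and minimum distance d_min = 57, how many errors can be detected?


Detection capability = d_min - 1 = 57 - 1 = 56

56 errors


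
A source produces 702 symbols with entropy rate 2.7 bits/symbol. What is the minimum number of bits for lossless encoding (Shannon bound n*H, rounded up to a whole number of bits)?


Minimum bits >= n * H = 702 * 2.7 = 1895.4, rounded up to a whole number of bits = 1896

1896 bits


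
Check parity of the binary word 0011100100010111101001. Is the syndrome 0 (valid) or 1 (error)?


Syndrome = XOR of all bits = 0 XOR 0 XOR 1 XOR 1 XOR 1 XOR 0 XOR 0 XOR 1 XOR 0 XOR 0 XOR 0 XOR 1 XOR 0 XOR 1 XOR 1 XOR 1 XOR 1 XOR 0 XOR 1 XOR 0 XOR 0 XOR 1 = 1

1


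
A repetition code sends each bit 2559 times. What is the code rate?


Rate = k/n = 1/2559

1/2559


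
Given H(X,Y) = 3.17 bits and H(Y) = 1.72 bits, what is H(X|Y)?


H(X|Y) = H(X,Y) - H(Y) = 3.17 - 1.72 = 1.45

1.45 bits


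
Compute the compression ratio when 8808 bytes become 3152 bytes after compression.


Ratio = original / compressed = 8808 / 3152 = 2.7944

2.7944


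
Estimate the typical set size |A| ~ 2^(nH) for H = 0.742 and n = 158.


log2|A_typical| = nH = 158 * 0.742 = 117.236, so |A_typical| ~ 2^117.236 = 1.957e+35

1.957e+35


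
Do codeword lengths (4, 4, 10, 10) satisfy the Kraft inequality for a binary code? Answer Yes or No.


Kraft sum = sum(2^(-l_i)) = 0.127, need <= 1. Result: satisfied (a binary prefix-free code with these lengths exists)

Yes


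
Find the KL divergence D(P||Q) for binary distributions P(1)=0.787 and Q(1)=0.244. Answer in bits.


KL = p*log2(p/q) + (1-p)*log2((1-p)/(1-q)) = 0.787*log2(0.787/0.244) + 0.213*log2(0.213/0.756) = 0.9404

0.9404 bits


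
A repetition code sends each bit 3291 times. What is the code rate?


Rate = k/n = 1/3291

1/3291


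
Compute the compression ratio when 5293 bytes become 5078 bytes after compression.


Ratio = original / compressed = 5293 / 5078 = 1.0423

1.0423


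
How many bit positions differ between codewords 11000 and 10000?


Count differing positions: . ^ . . . = 1 differences

1


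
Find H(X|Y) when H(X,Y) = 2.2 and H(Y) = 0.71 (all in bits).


H(X|Y) = H(X,Y) - H(Y) = 2.2 - 0.71 = 1.49

1.49 bits


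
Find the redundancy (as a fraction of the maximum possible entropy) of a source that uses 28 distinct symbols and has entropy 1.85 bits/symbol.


H_max = log2(K) = log2(28) = 4.8074 bits/symbol. Redundancy = 1 - H/H_max = 1 - 1.85/4.8074 = 1 - 0.3848 = 0.6152

0.6152


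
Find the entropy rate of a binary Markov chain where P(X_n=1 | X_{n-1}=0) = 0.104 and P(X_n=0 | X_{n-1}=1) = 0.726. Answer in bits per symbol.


Stationary distribution: pi_0 = p10/(p01+p10) = 0.8747, pi_1 = 0.1253. Entropy rate H' = pi_0*H(p01) + pi_1*H(p10) = 0.8747*0.4815 + 0.1253*0.8471 = 0.5274

0.5274 bits/symbol


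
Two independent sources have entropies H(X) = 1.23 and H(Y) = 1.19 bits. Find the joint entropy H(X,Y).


For independent variables, H(X,Y) = H(X) + H(Y) = 1.23 + 1.19 = 2.42

2.42 bits


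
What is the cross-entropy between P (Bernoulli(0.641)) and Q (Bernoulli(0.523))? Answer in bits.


H(P,Q) = -p*log2(q) - (1-p)*log2(1-q). -0.641*log2(0.523) = 0.599410; -0.359*log2(0.477) = 0.383390. H(P,Q) = 0.599410 + 0.383390 = 0.9828

0.9828 bits


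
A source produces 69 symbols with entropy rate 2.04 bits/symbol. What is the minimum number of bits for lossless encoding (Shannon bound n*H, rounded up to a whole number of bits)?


Minimum bits >= n * H = 69 * 2.04 = 140.76, rounded up to a whole number of bits = 141

141 bits


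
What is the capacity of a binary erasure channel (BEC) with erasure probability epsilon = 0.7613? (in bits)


C = 1 - epsilon = 1 - 0.7613 = 0.2387

0.2387 bits


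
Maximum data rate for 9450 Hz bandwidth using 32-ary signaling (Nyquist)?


Rate = 2 * B * log2(M) = 2 * 9450 * 5.0 = 94500.0

94500.0 bps


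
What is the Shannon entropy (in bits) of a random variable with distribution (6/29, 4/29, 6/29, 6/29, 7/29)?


H = -sum(p_i * log2(p_i)). Terms: -(6/29)*log2(6/29) = 0.470280; -(4/29)*log2(4/29) = 0.394204; -(6/29)*log2(6/29) = 0.470280; -(6/29)*log2(6/29) = 0.470280; -(7/29)*log2(7/29) = 0.494979. H = 0.470280 + 0.394204 + 0.470280 + 0.470280 + 0.494979 = 2.3

2.3 bits


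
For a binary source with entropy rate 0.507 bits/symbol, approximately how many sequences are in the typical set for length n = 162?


log2|A_typical| = nH = 162 * 0.507 = 82.134, so |A_typical| ~ 2^82.134 = 5.306e+24

5.306e+24


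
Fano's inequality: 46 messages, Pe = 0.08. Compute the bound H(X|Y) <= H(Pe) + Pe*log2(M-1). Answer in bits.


H(Pe) = -Pe*log2(Pe) - (1-Pe)*log2(1-Pe) = -0.08*log2(0.08) - 0.92*log2(0.92) = 0.291508 + 0.110671 = 0.4022. Pe*log2(M-1) = 0.08*log2(45) = 0.439348. Bound = H(Pe) + Pe*log2(M-1) = 0.291508 + 0.110671 + 0.439348 = 0.8415

0.8415 bits


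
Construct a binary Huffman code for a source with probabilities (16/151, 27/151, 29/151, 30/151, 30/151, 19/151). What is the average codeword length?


Huffman construction (repeatedly merge the two least-probable nodes; each merge adds 1 bit to every symbol beneath it): 16/151 + 19/151 = 35/151; 27/151 + 29/151 = 56/151; 30/151 + 30/151 = 60/151; 35/151 + 56/151 = 91/151; 60/151 + 91/151 = 1. Resulting codeword lengths (in the order the probabilities were given): (3, 3, 3, 2, 2, 3). L_avg = sum(p_i * l_i) = 16/151*3 + 27/151*3 + 29/151*3 + 30/151*2 + 30/151*2 + 19/151*3 = 393/151 = 2.6026

2.6026 bits


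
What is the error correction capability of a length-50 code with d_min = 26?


Correction capability = floor((d-1)/2) = floor((26-1)/2) = 12

12 errors


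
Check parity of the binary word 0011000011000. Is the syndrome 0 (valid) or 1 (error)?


Syndrome = XOR of all bits = 0 XOR 0 XOR 1 XOR 1 XOR 0 XOR 0 XOR 0 XOR 0 XOR 1 XOR 1 XOR 0 XOR 0 XOR 0 = 0

0


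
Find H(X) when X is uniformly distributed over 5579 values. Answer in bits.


H = log2(n) = log2(5579) = 12.4458

12.4458 bits


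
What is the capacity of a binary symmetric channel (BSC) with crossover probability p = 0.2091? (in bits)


H(p) = -p*log2(p) - (1-p)*log2(1-p) = -0.2091*log2(0.2091) - 0.7909*log2(0.7909) = 0.472092 + 0.267667 = 0.7398. C = 1 - H(p) = 1 - 0.7398 = 0.2602

0.2602 bits


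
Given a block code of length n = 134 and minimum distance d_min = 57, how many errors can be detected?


Detection capability = d_min - 1 = 57 - 1 = 56

56 errors


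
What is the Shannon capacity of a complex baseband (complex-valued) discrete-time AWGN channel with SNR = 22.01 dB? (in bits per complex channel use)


SNR_linear = 10^(22.01/10) = 158.8547; C = log2(1 + SNR_linear) = log2(1 + 158.8547) = 7.3206

7.3206 bits/channel use


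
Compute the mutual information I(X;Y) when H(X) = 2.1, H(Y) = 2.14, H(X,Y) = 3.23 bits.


I(X;Y) = H(X) + H(Y) - H(X,Y) = 2.1 + 2.14 - 3.23 = 1.01

1.01 bits


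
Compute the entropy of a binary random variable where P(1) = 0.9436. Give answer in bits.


H = -p*log2(p) - (1-p)*log2(1-p). -0.9436*log2(0.9436) = 0.079029; -0.0564*log2(0.0564) = 0.233956. H = 0.079029 + 0.233956 = 0.313

0.313 bits


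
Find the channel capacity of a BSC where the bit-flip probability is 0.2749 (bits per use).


H(p) = -p*log2(p) - (1-p)*log2(1-p) = -0.2749*log2(0.2749) - 0.7251*log2(0.7251) = 0.512145 + 0.336264 = 0.8484. C = 1 - H(p) = 1 - 0.8484 = 0.1516

0.1516 bits


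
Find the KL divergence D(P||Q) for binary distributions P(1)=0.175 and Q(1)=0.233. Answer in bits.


KL = p*log2(p/q) + (1-p)*log2((1-p)/(1-q)) = 0.175*log2(0.175/0.233) + 0.825*log2(0.825/0.767) = 0.0145

0.0145 bits


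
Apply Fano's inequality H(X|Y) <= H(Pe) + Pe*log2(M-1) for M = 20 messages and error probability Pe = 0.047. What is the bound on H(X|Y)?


H(Pe) = -Pe*log2(Pe) - (1-Pe)*log2(1-Pe) = -0.047*log2(0.047) - 0.953*log2(0.953) = 0.207326 + 0.066188 = 0.2735. Pe*log2(M-1) = 0.047*log2(19) = 0.199653. Bound = H(Pe) + Pe*log2(M-1) = 0.207326 + 0.066188 + 0.199653 = 0.4732

0.4732 bits


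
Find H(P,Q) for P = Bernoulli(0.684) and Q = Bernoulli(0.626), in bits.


H(P,Q) = -p*log2(q) - (1-p)*log2(1-q). -0.684*log2(0.626) = 0.462224; -0.316*log2(0.374) = 0.448369. H(P,Q) = 0.462224 + 0.448369 = 0.9106

0.9106 bits


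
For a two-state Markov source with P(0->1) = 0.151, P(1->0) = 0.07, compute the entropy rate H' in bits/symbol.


Stationary distribution: pi_0 = p10/(p01+p10) = 0.3167, pi_1 = 0.6833. Entropy rate H' = pi_0*H(p01) + pi_1*H(p10) = 0.3167*0.6123 + 0.6833*0.3659 = 0.444

0.444 bits/symbol


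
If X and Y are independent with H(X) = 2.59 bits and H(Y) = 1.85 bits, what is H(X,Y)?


For independent variables, H(X,Y) = H(X) + H(Y) = 2.59 + 1.85 = 4.44

4.44 bits


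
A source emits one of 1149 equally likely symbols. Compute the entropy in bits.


H = log2(n) = log2(1149) = 10.1662

10.1662 bits


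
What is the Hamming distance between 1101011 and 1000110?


Count differing positions: . ^ . ^ ^ . ^ = 4 differences

4


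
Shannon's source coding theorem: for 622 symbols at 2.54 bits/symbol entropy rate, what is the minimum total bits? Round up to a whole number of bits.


Minimum bits >= n * H = 622 * 2.54 = 1579.88, rounded up to a whole number of bits = 1580

1580 bits


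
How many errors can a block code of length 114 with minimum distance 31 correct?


Correction capability = floor((d-1)/2) = floor((31-1)/2) = 15

15 errors


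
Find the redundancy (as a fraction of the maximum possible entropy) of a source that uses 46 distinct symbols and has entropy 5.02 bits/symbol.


H_max = log2(K) = log2(46) = 5.5236 bits/symbol. Redundancy = 1 - H/H_max = 1 - 5.02/5.5236 = 1 - 0.9088 = 0.0912

0.0912


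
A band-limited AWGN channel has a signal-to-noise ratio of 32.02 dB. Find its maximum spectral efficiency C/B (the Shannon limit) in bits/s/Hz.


SNR_linear = 10^(32.02/10) = 1592.2087; C/B = log2(1 + SNR_linear) = log2(1 + 1592.2087) = 10.6377

10.6377 bits/s/Hz


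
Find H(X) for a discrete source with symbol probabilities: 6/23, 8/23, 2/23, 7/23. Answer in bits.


H = -sum(p_i * log2(p_i)). Terms: -(6/23)*log2(6/23) = 0.505722; -(8/23)*log2(8/23) = 0.529935; -(2/23)*log2(2/23) = 0.306397; -(7/23)*log2(7/23) = 0.522324. H = 0.505722 + 0.529935 + 0.306397 + 0.522324 = 1.8644

1.8644 bits


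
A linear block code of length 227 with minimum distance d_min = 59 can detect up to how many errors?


Detection capability = d_min - 1 = 59 - 1 = 58

58 errors


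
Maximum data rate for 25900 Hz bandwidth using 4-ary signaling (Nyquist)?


Rate = 2 * B * log2(M) = 2 * 25900 * 2.0 = 103600.0

103600.0 bps


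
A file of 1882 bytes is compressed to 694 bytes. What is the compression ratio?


Ratio = original / compressed = 1882 / 694 = 2.7118

2.7118


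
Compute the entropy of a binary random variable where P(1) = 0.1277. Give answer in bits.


H = -p*log2(p) - (1-p)*log2(1-p). -0.1277*log2(0.1277) = 0.379163; -0.8723*log2(0.8723) = 0.171934. H = 0.379163 + 0.171934 = 0.5511

0.5511 bits


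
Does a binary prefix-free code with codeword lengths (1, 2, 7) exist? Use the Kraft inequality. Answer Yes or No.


Kraft sum = sum(2^(-l_i)) = 0.7578, need <= 1. Result: satisfied (a binary prefix-free code with these lengths exists)

Yes


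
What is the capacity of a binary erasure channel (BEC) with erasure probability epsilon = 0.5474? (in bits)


C = 1 - epsilon = 1 - 0.5474 = 0.4526

0.4526 bits


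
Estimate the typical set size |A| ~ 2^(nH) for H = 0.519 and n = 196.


log2|A_typical| = nH = 196 * 0.519 = 101.724, so |A_typical| ~ 2^101.724 = 4.188e+30

4.188e+30


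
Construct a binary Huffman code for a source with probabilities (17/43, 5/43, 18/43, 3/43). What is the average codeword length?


Huffman construction (repeatedly merge the two least-probable nodes; each merge adds 1 bit to every symbol beneath it): 3/43 + 5/43 = 8/43; 8/43 + 17/43 = 25/43; 18/43 + 25/43 = 1. Resulting codeword lengths (in the order the probabilities were given): (2, 3, 1, 3). L_avg = sum(p_i * l_i) = 17/43*2 + 5/43*3 + 18/43*1 + 3/43*3 = 76/43 = 1.7674

1.7674 bits


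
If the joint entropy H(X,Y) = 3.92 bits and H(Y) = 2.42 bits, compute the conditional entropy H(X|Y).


H(X|Y) = H(X,Y) - H(Y) = 3.92 - 2.42 = 1.5

1.5 bits


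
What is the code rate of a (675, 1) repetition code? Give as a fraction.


Rate = k/n = 1/675

1/675


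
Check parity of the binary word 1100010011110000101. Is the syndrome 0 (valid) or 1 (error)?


Syndrome = XOR of all bits = 1 XOR 1 XOR 0 XOR 0 XOR 0 XOR 1 XOR 0 XOR 0 XOR 1 XOR 1 XOR 1 XOR 1 XOR 0 XOR 0 XOR 0 XOR 0 XOR 1 XOR 0 XOR 1 = 1

1


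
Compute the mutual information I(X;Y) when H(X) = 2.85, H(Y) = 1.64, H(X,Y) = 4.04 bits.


I(X;Y) = H(X) + H(Y) - H(X,Y) = 2.85 + 1.64 - 4.04 = 0.45

0.45 bits


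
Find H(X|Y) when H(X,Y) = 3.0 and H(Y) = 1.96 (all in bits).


H(X|Y) = H(X,Y) - H(Y) = 3.0 - 1.96 = 1.04

1.04 bits


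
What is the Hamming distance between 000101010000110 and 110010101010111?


Count differing positions: ^ ^ . ^ ^ ^ ^ ^ ^ . ^ . . . ^ = 10 differences

10


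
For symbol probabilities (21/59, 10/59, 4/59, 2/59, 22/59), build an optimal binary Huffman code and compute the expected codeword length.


Huffman construction (repeatedly merge the two least-probable nodes; each merge adds 1 bit to every symbol beneath it): 2/59 + 4/59 = 6/59; 6/59 + 10/59 = 16/59; 16/59 + 21/59 = 37/59; 22/59 + 37/59 = 1. Resulting codeword lengths (in the order the probabilities were given): (2, 3, 4, 4, 1). L_avg = sum(p_i * l_i) = 21/59*2 + 10/59*3 + 4/59*4 + 2/59*4 + 22/59*1 = 2

2.0 bits


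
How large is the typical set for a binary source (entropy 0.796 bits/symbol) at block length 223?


log2|A_typical| = nH = 223 * 0.796 = 177.508, so |A_typical| ~ 2^177.508 = 2.724e+53

2.724e+53


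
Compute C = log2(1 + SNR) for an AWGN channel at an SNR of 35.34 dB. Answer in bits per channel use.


SNR_linear = 10^(35.34/10) = 3419.7944; C = log2(1 + SNR_linear) = log2(1 + 3419.7944) = 11.7401

11.7401 bits/channel use


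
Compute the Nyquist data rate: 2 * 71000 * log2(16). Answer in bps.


Rate = 2 * B * log2(M) = 2 * 71000 * 4.0 = 568000.0

568000.0 bps


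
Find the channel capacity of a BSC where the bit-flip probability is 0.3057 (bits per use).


H(p) = -p*log2(p) - (1-p)*log2(1-p) = -0.3057*log2(0.3057) - 0.6943*log2(0.6943) = 0.522689 + 0.365458 = 0.8881. C = 1 - H(p) = 1 - 0.8881 = 0.1119

0.1119 bits


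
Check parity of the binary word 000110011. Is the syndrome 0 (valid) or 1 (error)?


Syndrome = XOR of all bits = 0 XOR 0 XOR 0 XOR 1 XOR 1 XOR 0 XOR 0 XOR 1 XOR 1 = 0

0


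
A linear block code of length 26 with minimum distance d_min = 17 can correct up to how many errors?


Correction capability = floor((d-1)/2) = floor((17-1)/2) = 8

8 errors


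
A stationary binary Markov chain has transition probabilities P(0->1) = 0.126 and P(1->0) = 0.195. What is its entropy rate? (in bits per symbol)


Stationary distribution: pi_0 = p10/(p01+p10) = 0.6075, pi_1 = 0.3925. Entropy rate H' = pi_0*H(p01) + pi_1*H(p10) = 0.6075*0.5464 + 0.3925*0.7118 = 0.6113

0.6113 bits/symbol


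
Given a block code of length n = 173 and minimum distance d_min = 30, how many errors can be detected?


Detection capability = d_min - 1 = 30 - 1 = 29

29 errors


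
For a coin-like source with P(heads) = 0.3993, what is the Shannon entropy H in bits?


H = -p*log2(p) - (1-p)*log2(1-p). -0.3993*log2(0.3993) = 0.528855; -0.6007*log2(0.6007) = 0.441685. H = 0.528855 + 0.441685 = 0.9705

0.9705 bits


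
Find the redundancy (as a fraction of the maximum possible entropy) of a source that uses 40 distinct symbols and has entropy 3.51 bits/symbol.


H_max = log2(K) = log2(40) = 5.3219 bits/symbol. Redundancy = 1 - H/H_max = 1 - 3.51/5.3219 = 1 - 0.6595 = 0.3405

0.3405


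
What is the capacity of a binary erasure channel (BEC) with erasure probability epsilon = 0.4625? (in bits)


C = 1 - epsilon = 1 - 0.4625 = 0.5375

0.5375 bits


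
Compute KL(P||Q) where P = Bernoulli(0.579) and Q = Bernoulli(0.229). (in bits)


KL = p*log2(p/q) + (1-p)*log2((1-p)/(1-q)) = 0.579*log2(0.579/0.229) + 0.421*log2(0.421/0.771) = 0.4073

0.4073 bits


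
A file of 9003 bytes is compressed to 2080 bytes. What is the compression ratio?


Ratio = original / compressed = 9003 / 2080 = 4.3284

4.3284


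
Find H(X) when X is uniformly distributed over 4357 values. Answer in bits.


H = log2(n) = log2(4357) = 12.0891

12.0891 bits


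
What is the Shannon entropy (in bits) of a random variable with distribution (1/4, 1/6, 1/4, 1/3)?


H = -sum(p_i * log2(p_i)). Terms: -(1/4)*log2(1/4) = 0.500000; -(1/6)*log2(1/6) = 0.430827; -(1/4)*log2(1/4) = 0.500000; -(1/3)*log2(1/3) = 0.528321. H = 0.500000 + 0.430827 + 0.500000 + 0.528321 = 1.9591

1.9591 bits


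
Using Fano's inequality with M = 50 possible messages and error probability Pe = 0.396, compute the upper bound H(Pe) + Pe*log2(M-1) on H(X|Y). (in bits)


H(Pe) = -Pe*log2(Pe) - (1-Pe)*log2(1-Pe) = -0.396*log2(0.396) - 0.604*log2(0.604) = 0.529225 + 0.439337 = 0.9686. Pe*log2(M-1) = 0.396*log2(49) = 2.223425. Bound = H(Pe) + Pe*log2(M-1) = 0.529225 + 0.439337 + 2.223425 = 3.192

3.192 bits


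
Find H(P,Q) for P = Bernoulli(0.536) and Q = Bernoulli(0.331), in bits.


H(P,Q) = -p*log2(q) - (1-p)*log2(1-q). -0.536*log2(0.331) = 0.854972; -0.464*log2(0.669) = 0.269084. H(P,Q) = 0.854972 + 0.269084 = 1.1241

1.1241 bits


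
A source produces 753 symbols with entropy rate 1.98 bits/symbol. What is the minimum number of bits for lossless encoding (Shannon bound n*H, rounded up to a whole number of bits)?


Minimum bits >= n * H = 753 * 1.98 = 1490.94, rounded up to a whole number of bits = 1491

1491 bits


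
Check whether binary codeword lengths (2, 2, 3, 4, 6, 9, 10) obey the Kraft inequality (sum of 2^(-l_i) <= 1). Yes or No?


Kraft sum = sum(2^(-l_i)) = 0.7061, need <= 1. Result: satisfied (a binary prefix-free code with these lengths exists)

Yes


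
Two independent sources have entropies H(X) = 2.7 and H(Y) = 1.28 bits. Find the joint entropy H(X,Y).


For independent variables, H(X,Y) = H(X) + H(Y) = 2.7 + 1.28 = 3.98

3.98 bits


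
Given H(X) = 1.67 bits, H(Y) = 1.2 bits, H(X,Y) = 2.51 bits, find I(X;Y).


I(X;Y) = H(X) + H(Y) - H(X,Y) = 1.67 + 1.2 - 2.51 = 0.36

0.36 bits


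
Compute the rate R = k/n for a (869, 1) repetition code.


Rate = k/n = 1/869

1/869


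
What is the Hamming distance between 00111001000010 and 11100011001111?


Count differing positions: ^ ^ . ^ ^ . ^ . . . ^ ^ . ^ = 8 differences

8


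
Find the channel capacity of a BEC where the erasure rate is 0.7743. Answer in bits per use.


C = 1 - epsilon = 1 - 0.7743 = 0.2257

0.2257 bits


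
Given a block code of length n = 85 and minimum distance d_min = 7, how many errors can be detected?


Detection capability = d_min - 1 = 7 - 1 = 6

6 errors


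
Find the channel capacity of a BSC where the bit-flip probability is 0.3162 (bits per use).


H(p) = -p*log2(p) - (1-p)*log2(1-p) = -0.3162*log2(0.3162) - 0.6838*log2(0.6838) = 0.525237 + 0.374964 = 0.9002. C = 1 - H(p) = 1 - 0.9002 = 0.0998

0.0998 bits


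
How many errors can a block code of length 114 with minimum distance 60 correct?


Correction capability = floor((d-1)/2) = floor((60-1)/2) = 29

29 errors


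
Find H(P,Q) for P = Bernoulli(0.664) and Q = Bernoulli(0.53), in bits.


H(P,Q) = -p*log2(q) - (1-p)*log2(1-q). -0.664*log2(0.53) = 0.608181; -0.336*log2(0.47) = 0.365994. H(P,Q) = 0.608181 + 0.365994 = 0.9742

0.9742 bits


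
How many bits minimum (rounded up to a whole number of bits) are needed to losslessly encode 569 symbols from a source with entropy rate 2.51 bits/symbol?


Minimum bits >= n * H = 569 * 2.51 = 1428.19, rounded up to a whole number of bits = 1429

1429 bits


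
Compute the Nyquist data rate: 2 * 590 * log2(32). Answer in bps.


Rate = 2 * B * log2(M) = 2 * 590 * 5.0 = 5900.0

5900.0 bps


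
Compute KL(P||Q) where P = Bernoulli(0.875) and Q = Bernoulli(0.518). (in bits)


KL = p*log2(p/q) + (1-p)*log2((1-p)/(1-q)) = 0.875*log2(0.875/0.518) + 0.125*log2(0.125/0.482) = 0.4184

0.4184 bits


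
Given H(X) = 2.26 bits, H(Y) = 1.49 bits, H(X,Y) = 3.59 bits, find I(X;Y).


I(X;Y) = H(X) + H(Y) - H(X,Y) = 2.26 + 1.49 - 3.59 = 0.16

0.16 bits


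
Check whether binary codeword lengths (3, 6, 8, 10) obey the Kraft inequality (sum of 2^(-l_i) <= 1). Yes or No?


Kraft sum = sum(2^(-l_i)) = 0.1455, need <= 1. Result: satisfied (a binary prefix-free code with these lengths exists)

Yes


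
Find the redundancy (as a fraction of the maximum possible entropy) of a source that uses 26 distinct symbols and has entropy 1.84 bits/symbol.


H_max = log2(K) = log2(26) = 4.7004 bits/symbol. Redundancy = 1 - H/H_max = 1 - 1.84/4.7004 = 1 - 0.3915 = 0.6085

0.6085


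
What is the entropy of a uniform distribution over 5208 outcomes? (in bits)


H = log2(n) = log2(5208) = 12.3465

12.3465 bits


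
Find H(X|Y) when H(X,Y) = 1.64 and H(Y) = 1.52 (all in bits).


H(X|Y) = H(X,Y) - H(Y) = 1.64 - 1.52 = 0.12

0.12 bits


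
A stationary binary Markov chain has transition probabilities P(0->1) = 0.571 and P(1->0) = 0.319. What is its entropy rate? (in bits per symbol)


Stationary distribution: pi_0 = p10/(p01+p10) = 0.3584, pi_1 = 0.6416. Entropy rate H' = pi_0*H(p01) + pi_1*H(p10) = 0.3584*0.9854 + 0.6416*0.9033 = 0.9327

0.9327 bits/symbol


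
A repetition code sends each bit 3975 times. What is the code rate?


Rate = k/n = 1/3975

1/3975


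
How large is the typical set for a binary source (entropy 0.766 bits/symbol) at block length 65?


log2|A_typical| = nH = 65 * 0.766 = 49.79, so |A_typical| ~ 2^49.79 = 9.734e+14

9.734e+14


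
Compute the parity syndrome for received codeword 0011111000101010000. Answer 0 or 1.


Syndrome = XOR of all bits = 0 XOR 0 XOR 1 XOR 1 XOR 1 XOR 1 XOR 1 XOR 0 XOR 0 XOR 0 XOR 1 XOR 0 XOR 1 XOR 0 XOR 1 XOR 0 XOR 0 XOR 0 XOR 0 = 0

0


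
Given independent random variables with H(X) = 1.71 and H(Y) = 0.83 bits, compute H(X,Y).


For independent variables, H(X,Y) = H(X) + H(Y) = 1.71 + 0.83 = 2.54

2.54 bits


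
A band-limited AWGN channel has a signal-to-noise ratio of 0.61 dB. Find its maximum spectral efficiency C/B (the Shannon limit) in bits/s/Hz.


SNR_linear = 10^(0.61/10) = 1.1508; C/B = log2(1 + SNR_linear) = log2(1 + 1.1508) = 1.1049

1.1049 bits/s/Hz


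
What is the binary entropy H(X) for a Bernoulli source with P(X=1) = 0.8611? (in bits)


H = -p*log2(p) - (1-p)*log2(1-p). -0.8611*log2(0.8611) = 0.185780; -0.1389*log2(0.1389) = 0.395571. H = 0.185780 + 0.395571 = 0.5814

0.5814 bits


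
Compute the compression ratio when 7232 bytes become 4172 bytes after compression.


Ratio = original / compressed = 7232 / 4172 = 1.7335

1.7335


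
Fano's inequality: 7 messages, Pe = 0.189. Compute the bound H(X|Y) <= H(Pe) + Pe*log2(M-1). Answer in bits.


H(Pe) = -Pe*log2(Pe) - (1-Pe)*log2(1-Pe) = -0.189*log2(0.189) - 0.811*log2(0.811) = 0.454269 + 0.245105 = 0.6994. Pe*log2(M-1) = 0.189*log2(6) = 0.488558. Bound = H(Pe) + Pe*log2(M-1) = 0.454269 + 0.245105 + 0.488558 = 1.1879

1.1879 bits


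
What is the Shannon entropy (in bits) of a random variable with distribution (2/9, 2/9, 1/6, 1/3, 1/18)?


H = -sum(p_i * log2(p_i)). Terms: -(2/9)*log2(2/9) = 0.482206; -(2/9)*log2(2/9) = 0.482206; -(1/6)*log2(1/6) = 0.430827; -(1/3)*log2(1/3) = 0.528321; -(1/18)*log2(1/18) = 0.231663. H = 0.482206 + 0.482206 + 0.430827 + 0.528321 + 0.231663 = 2.1552

2.1552 bits


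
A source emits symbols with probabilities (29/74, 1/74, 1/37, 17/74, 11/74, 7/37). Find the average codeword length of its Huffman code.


Huffman construction (repeatedly merge the two least-probable nodes; each merge adds 1 bit to every symbol beneath it): 1/74 + 1/37 = 3/74; 3/74 + 11/74 = 7/37; 7/37 + 7/37 = 14/37; 17/74 + 14/37 = 45/74; 29/74 + 45/74 = 1. Resulting codeword lengths (in the order the probabilities were given): (1, 5, 5, 2, 4, 3). L_avg = sum(p_i * l_i) = 29/74*1 + 1/74*5 + 1/37*5 + 17/74*2 + 11/74*4 + 7/37*3 = 82/37 = 2.2162

2.2162 bits


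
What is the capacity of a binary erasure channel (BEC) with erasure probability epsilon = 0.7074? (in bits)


C = 1 - epsilon = 1 - 0.7074 = 0.2926

0.2926 bits


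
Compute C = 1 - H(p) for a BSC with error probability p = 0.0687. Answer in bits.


H(p) = -p*log2(p) - (1-p)*log2(1-p) = -0.0687*log2(0.0687) - 0.9313*log2(0.9313) = 0.265426 + 0.095628 = 0.3611. C = 1 - H(p) = 1 - 0.3611 = 0.6389

0.6389 bits


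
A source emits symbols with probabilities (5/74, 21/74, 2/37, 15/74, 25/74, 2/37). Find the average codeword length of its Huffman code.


Huffman construction (repeatedly merge the two least-probable nodes; each merge adds 1 bit to every symbol beneath it): 2/37 + 2/37 = 4/37; 5/74 + 4/37 = 13/74; 13/74 + 15/74 = 14/37; 21/74 + 25/74 = 23/37; 14/37 + 23/37 = 1. Resulting codeword lengths (in the order the probabilities were given): (3, 2, 4, 2, 2, 4). L_avg = sum(p_i * l_i) = 5/74*3 + 21/74*2 + 2/37*4 + 15/74*2 + 25/74*2 + 2/37*4 = 169/74 = 2.2838

2.2838 bits


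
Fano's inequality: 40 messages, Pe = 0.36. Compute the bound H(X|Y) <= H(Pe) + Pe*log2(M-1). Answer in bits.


H(Pe) = -Pe*log2(Pe) - (1-Pe)*log2(1-Pe) = -0.36*log2(0.36) - 0.64*log2(0.64) = 0.530615 + 0.412068 = 0.9427. Pe*log2(M-1) = 0.36*log2(39) = 1.902745. Bound = H(Pe) + Pe*log2(M-1) = 0.530615 + 0.412068 + 1.902745 = 2.8454

2.8454 bits


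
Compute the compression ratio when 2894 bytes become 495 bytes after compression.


Ratio = original / compressed = 2894 / 495 = 5.8465

5.8465


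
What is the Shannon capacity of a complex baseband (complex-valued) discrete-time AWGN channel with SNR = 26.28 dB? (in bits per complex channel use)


SNR_linear = 10^(26.28/10) = 424.6196; C = log2(1 + SNR_linear) = log2(1 + 424.6196) = 8.7334

8.7334 bits/channel use


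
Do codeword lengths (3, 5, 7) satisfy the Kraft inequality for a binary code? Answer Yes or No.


Kraft sum = sum(2^(-l_i)) = 0.1641, need <= 1. Result: satisfied (a binary prefix-free code with these lengths exists)

Yes


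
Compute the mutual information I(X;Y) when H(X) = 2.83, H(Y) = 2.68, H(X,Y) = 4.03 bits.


I(X;Y) = H(X) + H(Y) - H(X,Y) = 2.83 + 2.68 - 4.03 = 1.48

1.48 bits


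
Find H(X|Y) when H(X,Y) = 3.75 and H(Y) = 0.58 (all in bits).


H(X|Y) = H(X,Y) - H(Y) = 3.75 - 0.58 = 3.17

3.17 bits


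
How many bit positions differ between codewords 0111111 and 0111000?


Count differing positions: . . . . ^ ^ ^ = 3 differences

3


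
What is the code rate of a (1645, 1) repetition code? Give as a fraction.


Rate = k/n = 1/1645

1/1645


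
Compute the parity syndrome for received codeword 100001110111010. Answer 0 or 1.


Syndrome = XOR of all bits = 1 XOR 0 XOR 0 XOR 0 XOR 0 XOR 1 XOR 1 XOR 1 XOR 0 XOR 1 XOR 1 XOR 1 XOR 0 XOR 1 XOR 0 = 0

0


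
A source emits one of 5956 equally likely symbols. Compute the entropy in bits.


H = log2(n) = log2(5956) = 12.5401

12.5401 bits


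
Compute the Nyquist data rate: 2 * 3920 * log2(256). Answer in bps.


Rate = 2 * B * log2(M) = 2 * 3920 * 8.0 = 62720.0

62720.0 bps


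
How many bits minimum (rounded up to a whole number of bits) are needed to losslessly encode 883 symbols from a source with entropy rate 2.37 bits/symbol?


Minimum bits >= n * H = 883 * 2.37 = 2092.71, rounded up to a whole number of bits = 2093

2093 bits


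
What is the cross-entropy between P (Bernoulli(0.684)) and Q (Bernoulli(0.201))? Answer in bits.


H(P,Q) = -p*log2(q) - (1-p)*log2(1-q). -0.684*log2(0.201) = 1.583277; -0.316*log2(0.799) = 0.102299. H(P,Q) = 1.583277 + 0.102299 = 1.6856

1.6856 bits


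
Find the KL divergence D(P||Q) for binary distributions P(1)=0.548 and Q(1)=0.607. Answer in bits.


KL = p*log2(p/q) + (1-p)*log2((1-p)/(1-q)) = 0.548*log2(0.548/0.607) + 0.452*log2(0.452/0.393) = 0.0104

0.0104 bits


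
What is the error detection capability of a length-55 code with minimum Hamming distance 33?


Detection capability = d_min - 1 = 33 - 1 = 32

32 errors


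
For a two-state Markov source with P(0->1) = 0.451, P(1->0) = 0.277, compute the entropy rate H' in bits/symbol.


Stationary distribution: pi_0 = p10/(p01+p10) = 0.3805, pi_1 = 0.6195. Entropy rate H' = pi_0*H(p01) + pi_1*H(p10) = 0.3805*0.9931 + 0.6195*0.8513 = 0.9053

0.9053 bits/symbol


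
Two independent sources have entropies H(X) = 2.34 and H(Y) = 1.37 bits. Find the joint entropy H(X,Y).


For independent variables, H(X,Y) = H(X) + H(Y) = 2.34 + 1.37 = 3.71

3.71 bits


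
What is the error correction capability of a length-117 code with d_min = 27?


Correction capability = floor((d-1)/2) = floor((27-1)/2) = 13

13 errors


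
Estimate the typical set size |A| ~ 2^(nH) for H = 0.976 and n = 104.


log2|A_typical| = nH = 104 * 0.976 = 101.504, so |A_typical| ~ 2^101.504 = 3.595e+30

3.595e+30


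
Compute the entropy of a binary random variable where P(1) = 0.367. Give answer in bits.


H = -p*log2(p) - (1-p)*log2(1-p). -0.367*log2(0.367) = 0.530736; -0.633*log2(0.633) = 0.417604. H = 0.530736 + 0.417604 = 0.9483

0.9483 bits
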